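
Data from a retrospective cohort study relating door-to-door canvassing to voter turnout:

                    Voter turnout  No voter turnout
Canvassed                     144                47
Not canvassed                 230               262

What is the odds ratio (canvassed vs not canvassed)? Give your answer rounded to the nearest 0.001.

3.490

Cells: a = 144, b = 47, c = 230, d = 262.
OR = (a·d)/(b·c) = (144 × 262) / (47 × 230) = 37728 / 10810 = 3.49010
The odds of voter turnout are about 3.49 times as high in the canvassed group.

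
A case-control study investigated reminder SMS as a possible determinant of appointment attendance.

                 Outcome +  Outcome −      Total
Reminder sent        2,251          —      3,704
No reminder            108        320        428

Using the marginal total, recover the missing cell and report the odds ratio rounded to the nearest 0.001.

The missing cell is in the exposed row: 3704 − 2251 = 1453.
So a = 2251, b = 1453, c = 108, d = 320.
OR = (a·d)/(b·c) = (2251 × 320) / (1453 × 108) = 720320 / 156924 = 4.59025

4.590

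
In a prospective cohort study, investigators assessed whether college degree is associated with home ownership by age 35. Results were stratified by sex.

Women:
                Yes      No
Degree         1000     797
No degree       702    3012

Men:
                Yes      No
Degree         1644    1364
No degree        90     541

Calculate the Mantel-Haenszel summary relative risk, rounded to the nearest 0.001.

3.162

RR_MH = Σ(aᵢ·n₀ᵢ/nᵢ) / Σ(cᵢ·n₁ᵢ/nᵢ), with n₁ᵢ = aᵢ+bᵢ (exposed), n₀ᵢ = cᵢ+dᵢ (unexposed), nᵢ = n₁ᵢ+n₀ᵢ.
Stratum 1 (Women): n₁ = 1797, n₀ = 3714, n = 5511; a·n₀/n = 1000·3714/5511 = 673.9249; c·n₁/n = 702·1797/5511 = 228.9047
Stratum 2 (Men): n₁ = 3008, n₀ = 631, n = 3639; a·n₀/n = 1644·631/3639 = 285.0684; c·n₁/n = 90·3008/3639 = 74.3941
RR_MH = (673.9249 + 285.0684) / (228.9047 + 74.3941) = 958.9933 / 303.2988 = 3.16188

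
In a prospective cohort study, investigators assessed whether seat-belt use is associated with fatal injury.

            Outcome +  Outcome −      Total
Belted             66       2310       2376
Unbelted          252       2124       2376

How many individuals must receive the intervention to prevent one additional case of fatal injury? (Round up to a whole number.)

13

Risk in treated group = 66/2376 = 0.02778; risk in control = 252/2376 = 0.10606.
Absolute risk reduction = 0.10606 − 0.02778 = 0.07828
NNT = 1 / ARR = 1 / 0.07828 = 12.774 → round up → 13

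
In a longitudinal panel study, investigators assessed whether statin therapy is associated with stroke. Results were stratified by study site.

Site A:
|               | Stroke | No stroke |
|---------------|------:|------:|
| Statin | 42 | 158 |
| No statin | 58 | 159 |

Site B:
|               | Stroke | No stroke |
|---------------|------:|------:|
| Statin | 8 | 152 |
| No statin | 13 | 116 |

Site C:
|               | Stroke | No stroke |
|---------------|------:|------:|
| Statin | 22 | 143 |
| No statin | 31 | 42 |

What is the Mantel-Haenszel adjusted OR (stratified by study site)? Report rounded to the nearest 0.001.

OR_MH = Σ(aᵢdᵢ/nᵢ) / Σ(bᵢcᵢ/nᵢ), where nᵢ is the stratum total.
Stratum 1 (Site A): n = 417; a·d/n = 42·159/417 = 16.0144; b·c/n = 158·58/417 = 21.9760
Stratum 2 (Site B): n = 289; a·d/n = 8·116/289 = 3.2111; b·c/n = 152·13/289 = 6.8374
Stratum 3 (Site C): n = 238; a·d/n = 22·42/238 = 3.8824; b·c/n = 143·31/238 = 18.6261
OR_MH = (16.0144 + 3.2111 + 3.8824) / (21.9760 + 6.8374 + 18.6261) = 23.1078 / 47.4394 = 0.48710

0.487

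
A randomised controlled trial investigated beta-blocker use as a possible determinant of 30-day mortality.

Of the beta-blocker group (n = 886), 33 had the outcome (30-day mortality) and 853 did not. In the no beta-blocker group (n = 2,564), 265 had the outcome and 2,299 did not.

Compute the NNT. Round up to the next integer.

16

Risk in treated group = 33/886 = 0.03725; risk in control = 265/2564 = 0.10335.
Absolute risk reduction = 0.10335 − 0.03725 = 0.06611
NNT = 1 / ARR = 1 / 0.06611 = 15.127 → round up → 16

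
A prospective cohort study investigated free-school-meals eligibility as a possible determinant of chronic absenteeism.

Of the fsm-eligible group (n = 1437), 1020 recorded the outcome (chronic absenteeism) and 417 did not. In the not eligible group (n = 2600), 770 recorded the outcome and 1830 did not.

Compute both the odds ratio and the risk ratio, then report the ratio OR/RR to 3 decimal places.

2.425

From the description: a = 1020, b = 417, c = 770, d = 1830.
OR = (1020·1830)/(417·770) = 1866600/321090 = 5.81332
Risk in exposed = 1020/1437 = 0.70981; risk in unexposed = 770/2600 = 0.29615; RR = 2.39677
OR/RR = 5.81332 / 2.39677 = 2.42548
The outcome is not rare, so the OR lies further from 1 than the RR.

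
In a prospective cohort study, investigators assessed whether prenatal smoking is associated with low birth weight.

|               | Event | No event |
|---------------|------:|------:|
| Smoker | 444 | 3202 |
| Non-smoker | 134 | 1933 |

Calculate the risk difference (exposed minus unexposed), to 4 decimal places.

Cells: a = 444, b = 3202, c = 134, d = 1933.
Risk in exposed = 444/3646 = 0.121777; risk in unexposed = 134/2067 = 0.064828.
Risk difference = 0.121777 − 0.064828 = 0.056949

0.0569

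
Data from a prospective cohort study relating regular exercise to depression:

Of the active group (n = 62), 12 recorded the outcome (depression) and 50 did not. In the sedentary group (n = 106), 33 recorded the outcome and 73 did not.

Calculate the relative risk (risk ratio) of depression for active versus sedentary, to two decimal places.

0.62

From the description: a = 12, b = 50, c = 33, d = 73.
Risk in exposed = 12/62 = 0.19355; risk in unexposed = 33/106 = 0.31132.
RR = 0.19355 / 0.31132 = 0.62170
The risk is 38% lower among the exposed than among the unexposed.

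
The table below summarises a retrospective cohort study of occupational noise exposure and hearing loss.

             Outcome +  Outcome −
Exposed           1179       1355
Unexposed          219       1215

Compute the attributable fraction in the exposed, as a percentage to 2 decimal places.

Cells: a = 1179, b = 1355, c = 219, d = 1215.
Risk in exposed = 1179/2534 = 0.46527; risk in unexposed = 219/1434 = 0.15272.
RR = 0.46527/0.15272 = 3.04658
AR% = (RR − 1)/RR × 100 = (3.04658 − 1)/3.04658 × 100 = 67.1763%

67.18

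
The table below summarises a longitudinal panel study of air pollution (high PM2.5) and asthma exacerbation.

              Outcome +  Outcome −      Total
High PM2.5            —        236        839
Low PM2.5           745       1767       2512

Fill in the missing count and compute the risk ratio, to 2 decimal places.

2.42

The missing cell is in the exposed row: 839 − 236 = 603.
So a = 603, b = 236, c = 745, d = 1767.
RR = [a/(a+b)] / [c/(c+d)] = (603/839) / (745/2512) = 0.71871/0.29658 = 2.42336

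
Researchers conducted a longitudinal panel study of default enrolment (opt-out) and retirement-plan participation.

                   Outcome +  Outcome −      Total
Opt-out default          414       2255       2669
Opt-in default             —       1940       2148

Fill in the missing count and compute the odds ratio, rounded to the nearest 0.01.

1.71

The missing cell is in the unexposed row: 2148 − 1940 = 208.
So a = 414, b = 2255, c = 208, d = 1940.
OR = (a·d)/(b·c) = (414 × 1940) / (2255 × 208) = 803160 / 469040 = 1.71235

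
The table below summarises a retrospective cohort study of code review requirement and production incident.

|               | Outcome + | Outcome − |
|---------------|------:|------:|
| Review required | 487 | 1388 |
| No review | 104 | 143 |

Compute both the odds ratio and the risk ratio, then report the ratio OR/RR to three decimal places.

Cells: a = 487, b = 1388, c = 104, d = 143.
OR = (487·143)/(1388·104) = 69641/144352 = 0.48244
Risk in exposed = 487/1875 = 0.25973; risk in unexposed = 104/247 = 0.42105; RR = 0.61687
OR/RR = 0.48244 / 0.61687 = 0.78208
The outcome is not rare, so the OR lies further from 1 than the RR.

0.782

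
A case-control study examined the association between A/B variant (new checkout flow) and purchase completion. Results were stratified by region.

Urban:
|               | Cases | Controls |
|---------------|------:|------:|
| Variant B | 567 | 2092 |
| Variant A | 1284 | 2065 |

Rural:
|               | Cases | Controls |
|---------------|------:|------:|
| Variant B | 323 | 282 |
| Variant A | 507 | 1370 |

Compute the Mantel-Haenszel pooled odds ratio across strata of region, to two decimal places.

0.74

OR_MH = Σ(aᵢdᵢ/nᵢ) / Σ(bᵢcᵢ/nᵢ), where nᵢ is the stratum total.
Stratum 1 (Urban): n = 6008; a·d/n = 567·2065/6008 = 194.8827; b·c/n = 2092·1284/6008 = 447.0919
Stratum 2 (Rural): n = 2482; a·d/n = 323·1370/2482 = 178.2877; b·c/n = 282·507/2482 = 57.6044
OR_MH = (194.8827 + 178.2877) / (447.0919 + 57.6044) = 373.1703 / 504.6962 = 0.73940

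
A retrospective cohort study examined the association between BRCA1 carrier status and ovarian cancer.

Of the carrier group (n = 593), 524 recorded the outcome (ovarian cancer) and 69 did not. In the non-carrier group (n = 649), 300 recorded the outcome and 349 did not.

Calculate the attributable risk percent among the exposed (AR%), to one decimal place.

47.7

From the description: a = 524, b = 69, c = 300, d = 349.
Risk in exposed = 524/593 = 0.88364; risk in unexposed = 300/649 = 0.46225.
RR = 0.88364/0.46225 = 1.91161
AR% = (RR − 1)/RR × 100 = (1.91161 − 1)/1.91161 × 100 = 47.6882%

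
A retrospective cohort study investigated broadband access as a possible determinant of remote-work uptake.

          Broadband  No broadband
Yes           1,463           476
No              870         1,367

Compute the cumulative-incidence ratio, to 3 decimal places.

Reading the table with exposure as columns: a = 1463 (Broadband, case), b = 870 (Broadband, non-case), c = 476 (No broadband, case), d = 1367.
Risk in exposed = 1463/2333 = 0.62709; risk in unexposed = 476/1843 = 0.25827.
RR = 0.62709 / 0.25827 = 2.42800
The risk among the exposed is 2.43 times that among the unexposed.

2.428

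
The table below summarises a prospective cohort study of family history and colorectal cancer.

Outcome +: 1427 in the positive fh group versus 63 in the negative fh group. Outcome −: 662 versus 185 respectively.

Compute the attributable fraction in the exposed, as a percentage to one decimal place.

62.8

From the description: a = 1427, b = 662, c = 63, d = 185.
Risk in exposed = 1427/2089 = 0.68310; risk in unexposed = 63/248 = 0.25403.
RR = 0.68310/0.25403 = 2.68904
AR% = (RR − 1)/RR × 100 = (2.68904 − 1)/2.68904 × 100 = 62.8120%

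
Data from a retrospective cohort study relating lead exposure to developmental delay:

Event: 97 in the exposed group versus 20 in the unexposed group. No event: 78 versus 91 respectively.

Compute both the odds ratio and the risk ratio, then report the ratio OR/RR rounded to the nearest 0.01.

From the description: a = 97, b = 78, c = 20, d = 91.
OR = (97·91)/(78·20) = 8827/1560 = 5.65833
Risk in exposed = 97/175 = 0.55429; risk in unexposed = 20/111 = 0.18018; RR = 3.07629
OR/RR = 5.65833 / 3.07629 = 1.83934
The outcome is not rare, so the OR lies further from 1 than the RR.

1.84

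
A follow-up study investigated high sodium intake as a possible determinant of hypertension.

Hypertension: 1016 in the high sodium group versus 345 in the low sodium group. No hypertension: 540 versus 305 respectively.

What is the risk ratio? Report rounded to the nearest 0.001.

From the description: a = 1016, b = 540, c = 345, d = 305.
Risk in exposed = 1016/1556 = 0.65296; risk in unexposed = 345/650 = 0.53077.
RR = 0.65296 / 0.53077 = 1.23021
The risk among the exposed is 1.23 times that among the unexposed.

1.230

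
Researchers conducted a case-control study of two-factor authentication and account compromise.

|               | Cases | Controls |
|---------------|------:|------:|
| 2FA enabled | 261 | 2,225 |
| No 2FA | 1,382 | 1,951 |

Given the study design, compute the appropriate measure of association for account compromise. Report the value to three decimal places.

Cells: a = 261, b = 2225, c = 1382, d = 1951.
This is a case-control study: participants were sampled on outcome status, so risks in the source population cannot be estimated directly — relative risk is not valid here. The odds ratio is the appropriate measure.
OR = (a·d)/(b·c) = (261 × 1951) / (2225 × 1382) = 509211 / 3074950 = 0.16560

0.166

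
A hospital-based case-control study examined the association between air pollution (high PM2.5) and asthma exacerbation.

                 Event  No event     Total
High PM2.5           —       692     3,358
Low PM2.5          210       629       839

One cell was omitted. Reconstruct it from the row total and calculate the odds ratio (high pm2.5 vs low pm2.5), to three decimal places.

The missing cell is in the exposed row: 3358 − 692 = 2666.
So a = 2666, b = 692, c = 210, d = 629.
OR = (a·d)/(b·c) = (2666 × 629) / (692 × 210) = 1676914 / 145320 = 11.53946

11.539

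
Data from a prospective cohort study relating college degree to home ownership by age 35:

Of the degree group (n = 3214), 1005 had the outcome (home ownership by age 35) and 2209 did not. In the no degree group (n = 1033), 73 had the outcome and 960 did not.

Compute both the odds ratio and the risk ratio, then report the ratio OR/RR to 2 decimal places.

From the description: a = 1005, b = 2209, c = 73, d = 960.
OR = (1005·960)/(2209·73) = 964800/161257 = 5.98300
Risk in exposed = 1005/3214 = 0.31269; risk in unexposed = 73/1033 = 0.07067; RR = 4.42484
OR/RR = 5.98300 / 4.42484 = 1.35214
The outcome is not rare, so the OR lies further from 1 than the RR.

1.35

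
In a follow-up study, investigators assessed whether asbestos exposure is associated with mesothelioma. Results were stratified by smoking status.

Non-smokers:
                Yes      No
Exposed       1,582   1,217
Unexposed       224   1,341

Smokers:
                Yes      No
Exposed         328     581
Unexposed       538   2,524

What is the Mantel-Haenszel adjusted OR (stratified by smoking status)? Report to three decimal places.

4.920

OR_MH = Σ(aᵢdᵢ/nᵢ) / Σ(bᵢcᵢ/nᵢ), where nᵢ is the stratum total.
Stratum 1 (Non-smokers): n = 4364; a·d/n = 1582·1341/4364 = 486.1279; b·c/n = 1217·224/4364 = 62.4675
Stratum 2 (Smokers): n = 3971; a·d/n = 328·2524/3971 = 208.4795; b·c/n = 581·538/3971 = 78.7152
OR_MH = (486.1279 + 208.4795) / (62.4675 + 78.7152) = 694.6073 / 141.1826 = 4.91992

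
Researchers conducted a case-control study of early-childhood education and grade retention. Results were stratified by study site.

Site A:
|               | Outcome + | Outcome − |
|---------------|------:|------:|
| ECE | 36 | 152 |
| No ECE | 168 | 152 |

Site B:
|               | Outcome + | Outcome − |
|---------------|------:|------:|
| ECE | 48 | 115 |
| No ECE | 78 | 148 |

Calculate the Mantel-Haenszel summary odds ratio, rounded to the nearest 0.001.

0.396

OR_MH = Σ(aᵢdᵢ/nᵢ) / Σ(bᵢcᵢ/nᵢ), where nᵢ is the stratum total.
Stratum 1 (Site A): n = 508; a·d/n = 36·152/508 = 10.7717; b·c/n = 152·168/508 = 50.2677
Stratum 2 (Site B): n = 389; a·d/n = 48·148/389 = 18.2622; b·c/n = 115·78/389 = 23.0591
OR_MH = (10.7717 + 18.2622) / (50.2677 + 23.0591) = 29.0339 / 73.3268 = 0.39595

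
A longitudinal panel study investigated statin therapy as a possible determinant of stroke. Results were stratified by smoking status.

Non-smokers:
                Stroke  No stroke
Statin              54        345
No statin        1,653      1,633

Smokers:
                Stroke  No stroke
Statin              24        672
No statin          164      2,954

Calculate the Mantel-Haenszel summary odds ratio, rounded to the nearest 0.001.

0.232

OR_MH = Σ(aᵢdᵢ/nᵢ) / Σ(bᵢcᵢ/nᵢ), where nᵢ is the stratum total.
Stratum 1 (Non-smokers): n = 3685; a·d/n = 54·1633/3685 = 23.9300; b·c/n = 345·1653/3685 = 154.7585
Stratum 2 (Smokers): n = 3814; a·d/n = 24·2954/3814 = 18.5884; b·c/n = 672·164/3814 = 28.8956
OR_MH = (23.9300 + 18.5884) / (154.7585 + 28.8956) = 42.5183 / 183.6541 = 0.23151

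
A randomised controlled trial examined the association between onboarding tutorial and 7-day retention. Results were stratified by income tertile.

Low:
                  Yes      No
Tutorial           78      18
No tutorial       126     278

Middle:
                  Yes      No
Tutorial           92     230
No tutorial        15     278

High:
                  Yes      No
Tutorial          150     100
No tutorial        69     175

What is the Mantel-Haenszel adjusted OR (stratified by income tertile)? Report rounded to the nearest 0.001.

OR_MH = Σ(aᵢdᵢ/nᵢ) / Σ(bᵢcᵢ/nᵢ), where nᵢ is the stratum total.
Stratum 1 (Low): n = 500; a·d/n = 78·278/500 = 43.3680; b·c/n = 18·126/500 = 4.5360
Stratum 2 (Middle): n = 615; a·d/n = 92·278/615 = 41.5870; b·c/n = 230·15/615 = 5.6098
Stratum 3 (High): n = 494; a·d/n = 150·175/494 = 53.1377; b·c/n = 100·69/494 = 13.9676
OR_MH = (43.3680 + 41.5870 + 53.1377) / (4.5360 + 5.6098 + 13.9676) = 138.0926 / 24.1134 = 5.72681

5.727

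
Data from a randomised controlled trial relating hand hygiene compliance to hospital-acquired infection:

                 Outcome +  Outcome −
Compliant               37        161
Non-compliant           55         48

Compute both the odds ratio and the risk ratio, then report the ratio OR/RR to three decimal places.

0.573

Cells: a = 37, b = 161, c = 55, d = 48.
OR = (37·48)/(161·55) = 1776/8855 = 0.20056
Risk in exposed = 37/198 = 0.18687; risk in unexposed = 55/103 = 0.53398; RR = 0.34995
OR/RR = 0.20056 / 0.34995 = 0.57312
The outcome is not rare, so the OR lies further from 1 than the RR.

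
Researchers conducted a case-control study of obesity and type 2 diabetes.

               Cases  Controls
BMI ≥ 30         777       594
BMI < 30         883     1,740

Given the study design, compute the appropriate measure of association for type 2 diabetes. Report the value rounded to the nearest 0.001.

2.578

Cells: a = 777, b = 594, c = 883, d = 1740.
This is a case-control study: participants were sampled on outcome status, so risks in the source population cannot be estimated directly — relative risk is not valid here. The odds ratio is the appropriate measure.
OR = (a·d)/(b·c) = (777 × 1740) / (594 × 883) = 1351980 / 524502 = 2.57765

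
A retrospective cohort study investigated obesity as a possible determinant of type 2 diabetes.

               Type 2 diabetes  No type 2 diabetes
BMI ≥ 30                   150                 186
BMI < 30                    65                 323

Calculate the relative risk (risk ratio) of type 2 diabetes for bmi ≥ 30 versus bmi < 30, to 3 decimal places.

2.665

Cells: a = 150, b = 186, c = 65, d = 323.
Risk in exposed = 150/336 = 0.44643; risk in unexposed = 65/388 = 0.16753.
RR = 0.44643 / 0.16753 = 2.66484
The risk among the exposed is 2.66 times that among the unexposed.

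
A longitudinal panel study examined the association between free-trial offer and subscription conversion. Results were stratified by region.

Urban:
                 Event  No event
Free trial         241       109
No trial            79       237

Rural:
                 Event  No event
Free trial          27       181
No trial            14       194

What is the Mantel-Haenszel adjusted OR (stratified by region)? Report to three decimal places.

5.171

OR_MH = Σ(aᵢdᵢ/nᵢ) / Σ(bᵢcᵢ/nᵢ), where nᵢ is the stratum total.
Stratum 1 (Urban): n = 666; a·d/n = 241·237/666 = 85.7613; b·c/n = 109·79/666 = 12.9294
Stratum 2 (Rural): n = 416; a·d/n = 27·194/416 = 12.5913; b·c/n = 181·14/416 = 6.0913
OR_MH = (85.7613 + 12.5913) / (12.9294 + 6.0913) = 98.3526 / 19.0208 = 5.17080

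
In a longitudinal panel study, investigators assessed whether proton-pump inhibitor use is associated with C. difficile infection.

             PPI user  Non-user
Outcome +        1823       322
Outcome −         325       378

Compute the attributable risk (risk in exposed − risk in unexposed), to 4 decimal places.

Reading the table with exposure as columns: a = 1823 (PPI user, case), b = 325 (PPI user, non-case), c = 322 (Non-user, case), d = 378.
Risk in exposed = 1823/2148 = 0.848696; risk in unexposed = 322/700 = 0.460000.
Risk difference = 0.848696 − 0.460000 = 0.388696

0.3887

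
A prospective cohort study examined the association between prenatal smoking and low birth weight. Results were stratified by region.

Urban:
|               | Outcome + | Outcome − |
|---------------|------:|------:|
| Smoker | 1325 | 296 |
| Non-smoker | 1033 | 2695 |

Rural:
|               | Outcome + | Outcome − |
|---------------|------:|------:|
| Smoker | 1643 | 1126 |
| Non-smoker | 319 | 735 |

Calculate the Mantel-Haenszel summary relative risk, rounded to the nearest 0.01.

2.53

RR_MH = Σ(aᵢ·n₀ᵢ/nᵢ) / Σ(cᵢ·n₁ᵢ/nᵢ), with n₁ᵢ = aᵢ+bᵢ (exposed), n₀ᵢ = cᵢ+dᵢ (unexposed), nᵢ = n₁ᵢ+n₀ᵢ.
Stratum 1 (Urban): n₁ = 1621, n₀ = 3728, n = 5349; a·n₀/n = 1325·3728/5349 = 923.4623; c·n₁/n = 1033·1621/5349 = 313.0479
Stratum 2 (Rural): n₁ = 2769, n₀ = 1054, n = 3823; a·n₀/n = 1643·1054/3823 = 452.9746; c·n₁/n = 319·2769/3823 = 231.0518
RR_MH = (923.4623 + 452.9746) / (313.0479 + 231.0518) = 1376.4370 / 544.0997 = 2.52975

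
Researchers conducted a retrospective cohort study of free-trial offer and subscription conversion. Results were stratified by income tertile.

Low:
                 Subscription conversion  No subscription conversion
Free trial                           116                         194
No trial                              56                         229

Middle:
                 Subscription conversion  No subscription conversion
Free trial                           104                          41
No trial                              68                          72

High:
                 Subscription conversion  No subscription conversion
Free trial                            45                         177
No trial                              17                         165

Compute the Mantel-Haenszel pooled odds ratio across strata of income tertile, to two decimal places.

OR_MH = Σ(aᵢdᵢ/nᵢ) / Σ(bᵢcᵢ/nᵢ), where nᵢ is the stratum total.
Stratum 1 (Low): n = 595; a·d/n = 116·229/595 = 44.6454; b·c/n = 194·56/595 = 18.2588
Stratum 2 (Middle): n = 285; a·d/n = 104·72/285 = 26.2737; b·c/n = 41·68/285 = 9.7825
Stratum 3 (High): n = 404; a·d/n = 45·165/404 = 18.3787; b·c/n = 177·17/404 = 7.4480
OR_MH = (44.6454 + 26.2737 + 18.3787) / (18.2588 + 9.7825 + 7.4480) = 89.2978 / 35.4893 = 2.51619

2.52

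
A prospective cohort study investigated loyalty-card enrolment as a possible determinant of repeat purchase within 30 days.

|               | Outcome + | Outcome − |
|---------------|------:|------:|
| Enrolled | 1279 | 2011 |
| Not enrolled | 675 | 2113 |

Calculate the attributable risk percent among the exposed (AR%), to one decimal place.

Cells: a = 1279, b = 2011, c = 675, d = 2113.
Risk in exposed = 1279/3290 = 0.38875; risk in unexposed = 675/2788 = 0.24211.
RR = 0.38875/0.24211 = 1.60570
AR% = (RR − 1)/RR × 100 = (1.60570 − 1)/1.60570 × 100 = 37.7218%

37.7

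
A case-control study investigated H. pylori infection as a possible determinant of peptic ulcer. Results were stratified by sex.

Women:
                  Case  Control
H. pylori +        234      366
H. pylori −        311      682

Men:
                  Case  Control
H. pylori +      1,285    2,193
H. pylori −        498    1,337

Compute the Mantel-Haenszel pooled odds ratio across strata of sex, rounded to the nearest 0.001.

1.529

OR_MH = Σ(aᵢdᵢ/nᵢ) / Σ(bᵢcᵢ/nᵢ), where nᵢ is the stratum total.
Stratum 1 (Women): n = 1593; a·d/n = 234·682/1593 = 100.1808; b·c/n = 366·311/1593 = 71.4539
Stratum 2 (Men): n = 5313; a·d/n = 1285·1337/5313 = 323.3663; b·c/n = 2193·498/5313 = 205.5551
OR_MH = (100.1808 + 323.3663) / (71.4539 + 205.5551) = 423.5471 / 277.0089 = 1.52900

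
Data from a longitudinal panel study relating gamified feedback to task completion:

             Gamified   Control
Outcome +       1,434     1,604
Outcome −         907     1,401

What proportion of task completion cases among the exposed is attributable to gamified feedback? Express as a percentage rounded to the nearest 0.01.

Reading the table with exposure as columns: a = 1434 (Gamified, case), b = 907 (Gamified, non-case), c = 1604 (Control, case), d = 1401.
Risk in exposed = 1434/2341 = 0.61256; risk in unexposed = 1604/3005 = 0.53378.
RR = 0.61256/0.53378 = 1.14759
AR% = (RR − 1)/RR × 100 = (1.14759 − 1)/1.14759 × 100 = 12.8611%

12.86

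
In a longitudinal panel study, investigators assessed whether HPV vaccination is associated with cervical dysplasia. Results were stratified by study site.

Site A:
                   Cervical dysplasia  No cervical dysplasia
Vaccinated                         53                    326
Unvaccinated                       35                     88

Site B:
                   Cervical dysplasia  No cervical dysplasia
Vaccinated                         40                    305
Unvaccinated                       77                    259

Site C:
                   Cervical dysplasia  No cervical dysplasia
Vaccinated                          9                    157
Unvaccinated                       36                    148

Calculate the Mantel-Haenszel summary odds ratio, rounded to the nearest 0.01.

OR_MH = Σ(aᵢdᵢ/nᵢ) / Σ(bᵢcᵢ/nᵢ), where nᵢ is the stratum total.
Stratum 1 (Site A): n = 502; a·d/n = 53·88/502 = 9.2908; b·c/n = 326·35/502 = 22.7291
Stratum 2 (Site B): n = 681; a·d/n = 40·259/681 = 15.2129; b·c/n = 305·77/681 = 34.4860
Stratum 3 (Site C): n = 350; a·d/n = 9·148/350 = 3.8057; b·c/n = 157·36/350 = 16.1486
OR_MH = (9.2908 + 15.2129 + 3.8057) / (22.7291 + 34.4860 + 16.1486) = 28.3095 / 73.3637 = 0.38588

0.39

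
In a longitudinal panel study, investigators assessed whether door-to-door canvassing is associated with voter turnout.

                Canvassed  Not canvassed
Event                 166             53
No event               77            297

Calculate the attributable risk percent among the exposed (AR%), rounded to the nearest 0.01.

77.83

Reading the table with exposure as columns: a = 166 (Canvassed, case), b = 77 (Canvassed, non-case), c = 53 (Not canvassed, case), d = 297.
Risk in exposed = 166/243 = 0.68313; risk in unexposed = 53/350 = 0.15143.
RR = 0.68313/0.15143 = 4.51122
AR% = (RR − 1)/RR × 100 = (4.51122 − 1)/4.51122 × 100 = 77.8330%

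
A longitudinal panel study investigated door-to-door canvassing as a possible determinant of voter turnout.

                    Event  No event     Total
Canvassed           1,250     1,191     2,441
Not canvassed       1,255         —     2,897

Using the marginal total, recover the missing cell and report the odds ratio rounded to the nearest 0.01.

1.37

The missing cell is in the unexposed row: 2897 − 1255 = 1642.
So a = 1250, b = 1191, c = 1255, d = 1642.
OR = (a·d)/(b·c) = (1250 × 1642) / (1191 × 1255) = 2052500 / 1494705 = 1.37318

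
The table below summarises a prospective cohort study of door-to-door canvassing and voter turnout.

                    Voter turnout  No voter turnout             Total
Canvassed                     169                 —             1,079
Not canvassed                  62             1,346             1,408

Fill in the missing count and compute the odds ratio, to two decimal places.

The missing cell is in the exposed row: 1079 − 169 = 910.
So a = 169, b = 910, c = 62, d = 1346.
OR = (a·d)/(b·c) = (169 × 1346) / (910 × 62) = 227474 / 56420 = 4.03180

4.03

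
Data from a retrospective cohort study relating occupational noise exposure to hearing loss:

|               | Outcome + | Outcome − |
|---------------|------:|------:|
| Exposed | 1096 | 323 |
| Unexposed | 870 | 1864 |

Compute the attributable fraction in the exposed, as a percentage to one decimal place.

Cells: a = 1096, b = 323, c = 870, d = 1864.
Risk in exposed = 1096/1419 = 0.77237; risk in unexposed = 870/2734 = 0.31822.
RR = 0.77237/0.31822 = 2.42721
AR% = (RR − 1)/RR × 100 = (2.42721 − 1)/2.42721 × 100 = 58.8004%

58.8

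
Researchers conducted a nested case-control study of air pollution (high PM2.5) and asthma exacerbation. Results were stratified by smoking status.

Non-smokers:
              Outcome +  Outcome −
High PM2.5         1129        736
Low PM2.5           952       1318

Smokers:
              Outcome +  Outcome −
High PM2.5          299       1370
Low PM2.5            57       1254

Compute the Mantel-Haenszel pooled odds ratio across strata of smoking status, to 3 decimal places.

2.482

OR_MH = Σ(aᵢdᵢ/nᵢ) / Σ(bᵢcᵢ/nᵢ), where nᵢ is the stratum total.
Stratum 1 (Non-smokers): n = 4135; a·d/n = 1129·1318/4135 = 359.8602; b·c/n = 736·952/4135 = 169.4491
Stratum 2 (Smokers): n = 2980; a·d/n = 299·1254/2980 = 125.8208; b·c/n = 1370·57/2980 = 26.2047
OR_MH = (359.8602 + 125.8208) / (169.4491 + 26.2047) = 485.6810 / 195.6538 = 2.48235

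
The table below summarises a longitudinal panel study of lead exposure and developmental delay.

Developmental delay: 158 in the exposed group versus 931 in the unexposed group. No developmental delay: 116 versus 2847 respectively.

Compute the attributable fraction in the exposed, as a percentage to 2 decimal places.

57.27

From the description: a = 158, b = 116, c = 931, d = 2847.
Risk in exposed = 158/274 = 0.57664; risk in unexposed = 931/3778 = 0.24643.
RR = 0.57664/0.24643 = 2.34002
AR% = (RR − 1)/RR × 100 = (2.34002 − 1)/2.34002 × 100 = 57.2652%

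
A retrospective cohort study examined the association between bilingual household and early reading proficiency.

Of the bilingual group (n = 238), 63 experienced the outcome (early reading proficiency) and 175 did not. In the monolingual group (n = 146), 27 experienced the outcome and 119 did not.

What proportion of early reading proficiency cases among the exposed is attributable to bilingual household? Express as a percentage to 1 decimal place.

From the description: a = 63, b = 175, c = 27, d = 119.
Risk in exposed = 63/238 = 0.26471; risk in unexposed = 27/146 = 0.18493.
RR = 0.26471/0.18493 = 1.43137
AR% = (RR − 1)/RR × 100 = (1.43137 − 1)/1.43137 × 100 = 30.1370%

30.1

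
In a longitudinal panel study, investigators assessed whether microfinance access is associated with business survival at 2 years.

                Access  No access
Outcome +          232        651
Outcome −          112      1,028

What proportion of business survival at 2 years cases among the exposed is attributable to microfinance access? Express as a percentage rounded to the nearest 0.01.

Reading the table with exposure as columns: a = 232 (Access, case), b = 112 (Access, non-case), c = 651 (No access, case), d = 1028.
Risk in exposed = 232/344 = 0.67442; risk in unexposed = 651/1679 = 0.38773.
RR = 0.67442/0.38773 = 1.73940
AR% = (RR − 1)/RR × 100 = (1.73940 − 1)/1.73940 × 100 = 42.5089%

42.51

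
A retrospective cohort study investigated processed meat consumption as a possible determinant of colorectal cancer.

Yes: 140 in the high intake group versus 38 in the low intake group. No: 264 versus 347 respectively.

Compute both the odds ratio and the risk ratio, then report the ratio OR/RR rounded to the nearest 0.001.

From the description: a = 140, b = 264, c = 38, d = 347.
OR = (140·347)/(264·38) = 48580/10032 = 4.84250
Risk in exposed = 140/404 = 0.34653; risk in unexposed = 38/385 = 0.09870; RR = 3.51094
OR/RR = 4.84250 / 3.51094 = 1.37926
The outcome is not rare, so the OR lies further from 1 than the RR.

1.379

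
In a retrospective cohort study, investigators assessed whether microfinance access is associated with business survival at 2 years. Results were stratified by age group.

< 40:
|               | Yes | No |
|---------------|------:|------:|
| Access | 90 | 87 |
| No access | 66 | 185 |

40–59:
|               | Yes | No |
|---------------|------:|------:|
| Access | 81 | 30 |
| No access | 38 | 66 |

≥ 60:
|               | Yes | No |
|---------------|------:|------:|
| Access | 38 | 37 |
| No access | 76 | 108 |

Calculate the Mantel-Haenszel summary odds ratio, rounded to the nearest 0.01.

OR_MH = Σ(aᵢdᵢ/nᵢ) / Σ(bᵢcᵢ/nᵢ), where nᵢ is the stratum total.
Stratum 1 (< 40): n = 428; a·d/n = 90·185/428 = 38.9019; b·c/n = 87·66/428 = 13.4159
Stratum 2 (40–59): n = 215; a·d/n = 81·66/215 = 24.8651; b·c/n = 30·38/215 = 5.3023
Stratum 3 (≥ 60): n = 259; a·d/n = 38·108/259 = 15.8456; b·c/n = 37·76/259 = 10.8571
OR_MH = (38.9019 + 24.8651 + 15.8456) / (13.4159 + 5.3023 + 10.8571) = 79.6125 / 29.5754 = 2.69185

2.69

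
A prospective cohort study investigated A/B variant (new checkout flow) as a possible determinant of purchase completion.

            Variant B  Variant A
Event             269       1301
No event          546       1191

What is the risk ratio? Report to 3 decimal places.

0.632

Reading the table with exposure as columns: a = 269 (Variant B, case), b = 546 (Variant B, non-case), c = 1301 (Variant A, case), d = 1191.
Risk in exposed = 269/815 = 0.33006; risk in unexposed = 1301/2492 = 0.52207.
RR = 0.33006 / 0.52207 = 0.63222
The risk is 37% lower among the exposed than among the unexposed.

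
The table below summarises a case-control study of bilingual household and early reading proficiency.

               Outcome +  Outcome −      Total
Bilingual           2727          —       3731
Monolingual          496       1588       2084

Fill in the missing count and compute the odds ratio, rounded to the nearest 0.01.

The missing cell is in the exposed row: 3731 − 2727 = 1004.
So a = 2727, b = 1004, c = 496, d = 1588.
OR = (a·d)/(b·c) = (2727 × 1588) / (1004 × 496) = 4330476 / 497984 = 8.69601

8.70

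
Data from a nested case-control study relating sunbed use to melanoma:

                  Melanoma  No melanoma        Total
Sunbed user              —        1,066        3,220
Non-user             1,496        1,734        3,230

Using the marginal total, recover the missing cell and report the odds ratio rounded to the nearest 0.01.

2.34

The missing cell is in the exposed row: 3220 − 1066 = 2154.
So a = 2154, b = 1066, c = 1496, d = 1734.
OR = (a·d)/(b·c) = (2154 × 1734) / (1066 × 1496) = 3735036 / 1594736 = 2.34210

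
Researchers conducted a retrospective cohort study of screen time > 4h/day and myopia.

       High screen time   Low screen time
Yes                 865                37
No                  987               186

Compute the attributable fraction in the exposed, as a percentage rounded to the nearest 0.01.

64.48

Reading the table with exposure as columns: a = 865 (High screen time, case), b = 987 (High screen time, non-case), c = 37 (Low screen time, case), d = 186.
Risk in exposed = 865/1852 = 0.46706; risk in unexposed = 37/223 = 0.16592.
RR = 0.46706/0.16592 = 2.81500
AR% = (RR − 1)/RR × 100 = (2.81500 − 1)/2.81500 × 100 = 64.4760%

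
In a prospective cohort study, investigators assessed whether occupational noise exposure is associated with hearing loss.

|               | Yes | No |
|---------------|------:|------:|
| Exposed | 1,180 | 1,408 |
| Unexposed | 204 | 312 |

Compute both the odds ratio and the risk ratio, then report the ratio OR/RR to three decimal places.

Cells: a = 1180, b = 1408, c = 204, d = 312.
OR = (1180·312)/(1408·204) = 368160/287232 = 1.28175
Risk in exposed = 1180/2588 = 0.45595; risk in unexposed = 204/516 = 0.39535; RR = 1.15329
OR/RR = 1.28175 / 1.15329 = 1.11139
The outcome is not rare, so the OR lies further from 1 than the RR.

1.111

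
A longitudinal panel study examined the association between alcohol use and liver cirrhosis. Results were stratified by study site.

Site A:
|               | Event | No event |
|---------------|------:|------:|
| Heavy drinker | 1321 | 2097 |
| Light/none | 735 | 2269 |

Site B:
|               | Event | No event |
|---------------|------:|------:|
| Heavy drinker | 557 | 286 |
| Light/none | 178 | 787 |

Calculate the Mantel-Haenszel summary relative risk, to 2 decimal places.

RR_MH = Σ(aᵢ·n₀ᵢ/nᵢ) / Σ(cᵢ·n₁ᵢ/nᵢ), with n₁ᵢ = aᵢ+bᵢ (exposed), n₀ᵢ = cᵢ+dᵢ (unexposed), nᵢ = n₁ᵢ+n₀ᵢ.
Stratum 1 (Site A): n₁ = 3418, n₀ = 3004, n = 6422; a·n₀/n = 1321·3004/6422 = 617.9203; c·n₁/n = 735·3418/6422 = 391.1912
Stratum 2 (Site B): n₁ = 843, n₀ = 965, n = 1808; a·n₀/n = 557·965/1808 = 297.2926; c·n₁/n = 178·843/1808 = 82.9945
RR_MH = (617.9203 + 297.2926) / (391.1912 + 82.9945) = 915.2129 / 474.1857 = 1.93007

1.93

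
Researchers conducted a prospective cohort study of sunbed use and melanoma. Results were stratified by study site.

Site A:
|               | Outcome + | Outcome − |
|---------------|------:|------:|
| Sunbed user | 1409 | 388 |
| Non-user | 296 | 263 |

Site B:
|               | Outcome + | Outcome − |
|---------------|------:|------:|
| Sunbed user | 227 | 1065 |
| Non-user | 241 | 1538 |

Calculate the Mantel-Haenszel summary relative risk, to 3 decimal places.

RR_MH = Σ(aᵢ·n₀ᵢ/nᵢ) / Σ(cᵢ·n₁ᵢ/nᵢ), with n₁ᵢ = aᵢ+bᵢ (exposed), n₀ᵢ = cᵢ+dᵢ (unexposed), nᵢ = n₁ᵢ+n₀ᵢ.
Stratum 1 (Site A): n₁ = 1797, n₀ = 559, n = 2356; a·n₀/n = 1409·559/2356 = 334.3086; c·n₁/n = 296·1797/2356 = 225.7691
Stratum 2 (Site B): n₁ = 1292, n₀ = 1779, n = 3071; a·n₀/n = 227·1779/3071 = 131.4989; c·n₁/n = 241·1292/3071 = 101.3911
RR_MH = (334.3086 + 131.4989) / (225.7691 + 101.3911) = 465.8074 / 327.1602 = 1.42379

1.424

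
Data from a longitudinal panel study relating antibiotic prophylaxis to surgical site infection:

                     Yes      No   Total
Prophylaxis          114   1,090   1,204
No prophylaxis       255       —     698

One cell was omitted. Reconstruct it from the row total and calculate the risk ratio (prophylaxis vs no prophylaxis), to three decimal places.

The missing cell is in the unexposed row: 698 − 255 = 443.
So a = 114, b = 1090, c = 255, d = 443.
RR = [a/(a+b)] / [c/(c+d)] = (114/1204) / (255/698) = 0.09468/0.36533 = 0.25918

0.259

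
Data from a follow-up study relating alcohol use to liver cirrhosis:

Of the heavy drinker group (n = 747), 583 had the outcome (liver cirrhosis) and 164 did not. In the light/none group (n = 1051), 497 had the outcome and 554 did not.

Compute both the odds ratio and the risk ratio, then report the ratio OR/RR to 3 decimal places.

2.401

From the description: a = 583, b = 164, c = 497, d = 554.
OR = (583·554)/(164·497) = 322982/81508 = 3.96258
Risk in exposed = 583/747 = 0.78046; risk in unexposed = 497/1051 = 0.47288; RR = 1.65042
OR/RR = 3.96258 / 1.65042 = 2.40095
The outcome is not rare, so the OR lies further from 1 than the RR.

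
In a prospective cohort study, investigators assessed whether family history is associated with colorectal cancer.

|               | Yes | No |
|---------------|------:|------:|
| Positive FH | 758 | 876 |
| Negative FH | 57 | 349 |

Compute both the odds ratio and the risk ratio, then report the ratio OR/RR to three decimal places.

1.603

Cells: a = 758, b = 876, c = 57, d = 349.
OR = (758·349)/(876·57) = 264542/49932 = 5.29805
Risk in exposed = 758/1634 = 0.46389; risk in unexposed = 57/406 = 0.14039; RR = 3.30422
OR/RR = 5.29805 / 3.30422 = 1.60342
The outcome is not rare, so the OR lies further from 1 than the RR.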